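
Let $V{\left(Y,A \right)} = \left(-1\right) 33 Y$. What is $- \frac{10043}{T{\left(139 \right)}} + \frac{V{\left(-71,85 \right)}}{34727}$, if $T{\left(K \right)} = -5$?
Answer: $\frac{31706816}{15785} \approx 2008.7$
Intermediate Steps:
$V{\left(Y,A \right)} = - 33 Y$
$- \frac{10043}{T{\left(139 \right)}} + \frac{V{\left(-71,85 \right)}}{34727} = - \frac{10043}{-5} + \frac{\left(-33\right) \left(-71\right)}{34727} = \left(-10043\right) \left(- \frac{1}{5}\right) + 2343 \cdot \frac{1}{34727} = \frac{10043}{5} + \frac{213}{3157} = \frac{31706816}{15785}$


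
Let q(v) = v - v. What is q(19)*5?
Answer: 0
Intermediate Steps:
q(v) = 0
q(19)*5 = 0*5 = 0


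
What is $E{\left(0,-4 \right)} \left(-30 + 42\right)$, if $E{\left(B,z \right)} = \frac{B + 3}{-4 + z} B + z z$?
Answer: $192$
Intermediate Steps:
$E{\left(B,z \right)} = z^{2} + \frac{B \left(3 + B\right)}{-4 + z}$ ($E{\left(B,z \right)} = \frac{3 + B}{-4 + z} B + z^{2} = \frac{B \left(3 + B\right)}{-4 + z} + z^{2} = z^{2} + \frac{B \left(3 + B\right)}{-4 + z}$)
$E{\left(0,-4 \right)} \left(-30 + 42\right) = \frac{0^{2} + \left(-4\right)^{3} - 4 \left(-4\right)^{2} + 3 \cdot 0}{-4 - 4} \left(-30 + 42\right) = \frac{0 - 64 - 64 + 0}{-8} \cdot 12 = - \frac{0 - 64 - 64 + 0}{8} \cdot 12 = \left(- \frac{1}{8}\right) \left(-128\right) 12 = 16 \cdot 12 = 192$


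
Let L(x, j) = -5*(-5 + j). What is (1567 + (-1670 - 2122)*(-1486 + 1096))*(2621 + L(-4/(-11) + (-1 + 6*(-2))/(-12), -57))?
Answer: 4339190157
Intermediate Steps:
L(x, j) = 25 - 5*j
(1567 + (-1670 - 2122)*(-1486 + 1096))*(2621 + L(-4/(-11) + (-1 + 6*(-2))/(-12), -57)) = (1567 + (-1670 - 2122)*(-1486 + 1096))*(2621 + (25 - 5*(-57))) = (1567 - 3792*(-390))*(2621 + (25 + 285)) = (1567 + 1478880)*(2621 + 310) = 1480447*2931 = 4339190157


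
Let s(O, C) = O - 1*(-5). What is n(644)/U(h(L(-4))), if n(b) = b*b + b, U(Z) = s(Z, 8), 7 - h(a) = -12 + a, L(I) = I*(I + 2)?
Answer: 103845/4 ≈ 25961.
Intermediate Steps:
L(I) = I*(2 + I)
s(O, C) = 5 + O (s(O, C) = O + 5 = 5 + O)
h(a) = 19 - a (h(a) = 7 - (-12 + a) = 7 + (12 - a) = 19 - a)
U(Z) = 5 + Z
n(b) = b + b**2 (n(b) = b**2 + b = b + b**2)
n(644)/U(h(L(-4))) = (644*(1 + 644))/(5 + (19 - (-4)*(2 - 4))) = (644*645)/(5 + (19 - (-4)*(-2))) = 415380/(5 + (19 - 1*8)) = 415380/(5 + (19 - 8)) = 415380/(5 + 11) = 415380/16 = 415380*(1/16) = 103845/4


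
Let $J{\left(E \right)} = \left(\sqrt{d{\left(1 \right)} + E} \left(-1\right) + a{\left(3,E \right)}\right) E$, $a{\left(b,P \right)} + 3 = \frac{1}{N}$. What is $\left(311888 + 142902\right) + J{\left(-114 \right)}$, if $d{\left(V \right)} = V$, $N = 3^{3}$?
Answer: $\frac{4096150}{9} + 114 i \sqrt{113} \approx 4.5513 \cdot 10^{5} + 1211.8 i$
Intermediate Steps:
$N = 27$
$a{\left(b,P \right)} = - \frac{80}{27}$ ($a{\left(b,P \right)} = -3 + \frac{1}{27} = - \frac{80}{27}$)
$J{\left(E \right)} = E \left(- \frac{80}{27} - \sqrt{1 + E}\right)$ ($J{\left(E \right)} = \left(\sqrt{1 + E} \left(-1\right) - \frac{80}{27}\right) E = \left(- \sqrt{1 + E} - \frac{80}{27}\right) E = \left(- \frac{80}{27} - \sqrt{1 + E}\right) E = E \left(- \frac{80}{27} - \sqrt{1 + E}\right)$)
$\left(311888 + 142902\right) + J{\left(-114 \right)} = \left(311888 + 142902\right) - - \frac{38 \left(80 + 27 \sqrt{1 - 114}\right)}{9} = 454790 - - \frac{38 \left(80 + 27 \sqrt{-113}\right)}{9} = 454790 - - \frac{38 \left(80 + 27 i \sqrt{113}\right)}{9} = 454790 + \left(\frac{3040}{9} + 114 i \sqrt{113}\right) = \frac{4096150}{9} + 114 i \sqrt{113}$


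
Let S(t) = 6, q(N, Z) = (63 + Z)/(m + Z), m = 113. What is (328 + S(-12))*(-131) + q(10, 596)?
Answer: -31020927/709 ≈ -43753.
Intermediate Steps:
q(N, Z) = (63 + Z)/(113 + Z)
(328 + S(-12))*(-131) + q(10, 596) = (328 + 6)*(-131) + (63 + 596)/(113 + 596) = 334*(-131) + 659/709 = -43754 + (1/709)*659 = -43754 + 659/709 = -31020927/709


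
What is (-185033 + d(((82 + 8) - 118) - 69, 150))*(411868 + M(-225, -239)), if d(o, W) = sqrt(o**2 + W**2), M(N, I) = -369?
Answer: -76140894467 + 411499*sqrt(31909) ≈ -7.6067e+10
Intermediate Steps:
d(o, W) = sqrt(W**2 + o**2)
(-185033 + d(((82 + 8) - 118) - 69, 150))*(411868 + M(-225, -239)) = (-185033 + sqrt(150**2 + (((82 + 8) - 118) - 69)**2))*(411868 - 369) = (-185033 + sqrt(22500 + ((90 - 118) - 69)**2))*411499 = (-185033 + sqrt(22500 + (-28 - 69)**2))*411499 = (-185033 + sqrt(22500 + (-97)**2))*411499 = (-185033 + sqrt(22500 + 9409))*411499 = (-185033 + sqrt(31909))*411499 = -76140894467 + 411499*sqrt(31909)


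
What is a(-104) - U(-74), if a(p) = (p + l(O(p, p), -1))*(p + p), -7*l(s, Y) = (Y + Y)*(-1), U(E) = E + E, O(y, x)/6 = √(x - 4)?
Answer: 152876/7 ≈ 21839.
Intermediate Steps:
O(y, x) = 6*√(-4 + x) (O(y, x) = 6*√(x - 4) = 6*√(-4 + x))
U(E) = 2*E
l(s, Y) = 2*Y/7 (l(s, Y) = -(Y + Y)*(-1)/7 = -2*Y*(-1)/7 = -(-2)*Y/7 = 2*Y/7)
a(p) = 2*p*(-2/7 + p) (a(p) = (p + (2/7)*(-1))*(p + p) = (p - 2/7)*(2*p) = (-2/7 + p)*(2*p) = 2*p*(-2/7 + p))
a(-104) - U(-74) = (2/7)*(-104)*(-2 + 7*(-104)) - 2*(-74) = (2/7)*(-104)*(-2 - 728) - 1*(-148) = (2/7)*(-104)*(-730) + 148 = 151840/7 + 148 = 152876/7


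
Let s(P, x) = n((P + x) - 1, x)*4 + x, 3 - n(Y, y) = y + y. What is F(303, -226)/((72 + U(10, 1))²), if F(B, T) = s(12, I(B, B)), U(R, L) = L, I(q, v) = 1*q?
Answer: -2109/5329 ≈ -0.39576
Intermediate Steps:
n(Y, y) = 3 - 2*y (n(Y, y) = 3 - (y + y) = 3 - 2*y)
I(q, v) = q
s(P, x) = 12 - 7*x (s(P, x) = (3 - 2*x)*4 + x = (12 - 8*x) + x = 12 - 7*x)
F(B, T) = 12 - 7*B
F(303, -226)/((72 + U(10, 1))²) = (12 - 7*303)/((72 + 1)²) = (12 - 2121)/(73²) = -2109/5329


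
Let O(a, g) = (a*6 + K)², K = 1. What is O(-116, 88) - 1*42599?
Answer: 440426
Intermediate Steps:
O(a, g) = (1 + 6*a)² (O(a, g) = (a*6 + 1)² = (6*a + 1)² = (1 + 6*a)²)
O(-116, 88) - 1*42599 = (1 + 6*(-116))² - 1*42599 = (1 - 696)² - 42599 = (-695)² - 42599 = 483025 - 42599 = 440426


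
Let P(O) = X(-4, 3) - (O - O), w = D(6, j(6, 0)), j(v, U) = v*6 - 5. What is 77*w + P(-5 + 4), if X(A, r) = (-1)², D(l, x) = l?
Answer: 463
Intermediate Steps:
j(v, U) = -5 + 6*v (j(v, U) = 6*v - 5 = -5 + 6*v)
X(A, r) = 1
w = 6
P(O) = 1 (P(O) = 1 - (O - O) = 1 - 1*0 = 1 + 0 = 1)
77*w + P(-5 + 4) = 77*6 + 1 = 462 + 1 = 463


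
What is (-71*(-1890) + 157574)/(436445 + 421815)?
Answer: 72941/214565 ≈ 0.33995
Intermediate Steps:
(-71*(-1890) + 157574)/(436445 + 421815) = (134190 + 157574)/858260 = 291764*(1/858260) = 72941/214565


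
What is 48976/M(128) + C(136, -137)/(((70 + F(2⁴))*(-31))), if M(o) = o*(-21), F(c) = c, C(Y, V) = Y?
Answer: -4091737/223944 ≈ -18.271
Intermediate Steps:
M(o) = -21*o
48976/M(128) + C(136, -137)/(((70 + F(2⁴))*(-31))) = 48976/((-21*128)) + 136/(((70 + 2⁴)*(-31))) = 48976/(-2688) + 136/(((70 + 16)*(-31))) = 48976*(-1/2688) + 136/((86*(-31))) = -3061/168 + 136/(-2666) = -3061/168 + 136*(-1/2666) = -3061/168 - 68/1333 = -4091737/223944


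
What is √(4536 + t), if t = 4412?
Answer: 2*√2237 ≈ 94.594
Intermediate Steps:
√(4536 + t) = √(4536 + 4412) = √8948 = 2*√2237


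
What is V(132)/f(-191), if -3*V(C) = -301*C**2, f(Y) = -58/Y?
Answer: 166953864/29 ≈ 5.7570e+6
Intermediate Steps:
V(C) = 301*C**2/3 (V(C) = -(-301)*C**2/3 = 301*C**2/3)
V(132)/f(-191) = ((301/3)*132**2)/((-58/(-191))) = ((301/3)*17424)/((-58*(-1/191))) = 1748208/(58/191) = 1748208*(191/58) = 166953864/29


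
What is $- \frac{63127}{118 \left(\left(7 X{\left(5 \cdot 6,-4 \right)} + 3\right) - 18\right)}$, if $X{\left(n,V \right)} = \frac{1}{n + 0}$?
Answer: $\frac{946905}{26137} \approx 36.229$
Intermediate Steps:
$X{\left(n,V \right)} = \frac{1}{n}$
$- \frac{63127}{118 \left(\left(7 X{\left(5 \cdot 6,-4 \right)} + 3\right) - 18\right)} = - \frac{63127}{118 \left(\left(\frac{7}{5 \cdot 6} + 3\right) - 18\right)} = - \frac{63127}{118 \left(\left(\frac{7}{30} + 3\right) - 18\right)} = - \frac{63127}{118 \left(\frac{97}{30} - 18\right)} = - \frac{63127}{118 \left(- \frac{443}{30}\right)} = - \frac{63127}{- \frac{26137}{15}} = \left(-63127\right) \left(- \frac{15}{26137}\right) = \frac{946905}{26137}$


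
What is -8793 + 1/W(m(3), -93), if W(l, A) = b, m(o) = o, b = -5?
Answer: -43966/5 ≈ -8793.2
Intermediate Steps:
W(l, A) = -5
-8793 + 1/W(m(3), -93) = -8793 + 1/(-5) = -8793 - ⅕ = -43966/5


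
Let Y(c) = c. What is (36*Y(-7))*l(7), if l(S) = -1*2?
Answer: 504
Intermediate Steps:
l(S) = -2
(36*Y(-7))*l(7) = (36*(-7))*(-2) = -252*(-2) = 504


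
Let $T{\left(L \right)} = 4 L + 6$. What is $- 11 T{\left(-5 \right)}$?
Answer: $154$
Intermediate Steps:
$T{\left(L \right)} = 6 + 4 L$
$- 11 T{\left(-5 \right)} = - 11 \left(6 + 4 \left(-5\right)\right) = - 11 \left(6 - 20\right) = \left(-11\right) \left(-14\right) = 154$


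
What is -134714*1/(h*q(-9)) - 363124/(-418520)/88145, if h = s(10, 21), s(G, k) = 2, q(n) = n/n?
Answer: -621207432611169/9222611350 ≈ -67357.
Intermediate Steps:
q(n) = 1
h = 2
-134714*1/(h*q(-9)) - 363124/(-418520)/88145 = -134714/(1*2) - 363124/(-418520)/88145 = -134714/2 - 363124*(-1/418520)*(1/88145) = -134714*1/2 + (90781/104630)*(1/88145) = -67357 + 90781/9222611350 = -621207432611169/9222611350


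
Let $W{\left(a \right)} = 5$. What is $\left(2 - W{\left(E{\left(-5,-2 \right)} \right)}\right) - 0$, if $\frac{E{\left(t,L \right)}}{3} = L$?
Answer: $-3$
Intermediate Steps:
$E{\left(t,L \right)} = 3 L$
$\left(2 - W{\left(E{\left(-5,-2 \right)} \right)}\right) - 0 = \left(2 - 5\right) - 0 = \left(2 - 5\right) + 0 = -3 + 0 = -3$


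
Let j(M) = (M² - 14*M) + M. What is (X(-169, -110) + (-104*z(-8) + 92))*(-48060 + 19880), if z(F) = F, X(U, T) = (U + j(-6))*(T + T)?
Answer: -367016320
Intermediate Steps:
j(M) = M² - 13*M
X(U, T) = 2*T*(114 + U) (X(U, T) = (U - 6*(-13 - 6))*(T + T) = (U - 6*(-19))*(2*T) = (U + 114)*(2*T) = (114 + U)*(2*T) = 2*T*(114 + U))
(X(-169, -110) + (-104*z(-8) + 92))*(-48060 + 19880) = (2*(-110)*(114 - 169) + (-104*(-8) + 92))*(-48060 + 19880) = (2*(-110)*(-55) + (832 + 92))*(-28180) = (12100 + 924)*(-28180) = 13024*(-28180) = -367016320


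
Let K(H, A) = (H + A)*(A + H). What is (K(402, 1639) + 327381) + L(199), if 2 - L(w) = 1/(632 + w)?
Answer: 3733736183/831 ≈ 4.4931e+6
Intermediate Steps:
K(H, A) = (A + H)² (K(H, A) = (A + H)*(A + H) = (A + H)²)
L(w) = 2 - 1/(632 + w)
(K(402, 1639) + 327381) + L(199) = ((1639 + 402)² + 327381) + (1263 + 2*199)/(632 + 199) = (2041² + 327381) + (1263 + 398)/831 = (4165681 + 327381) + (1/831)*1661 = 4493062 + 1661/831 = 3733736183/831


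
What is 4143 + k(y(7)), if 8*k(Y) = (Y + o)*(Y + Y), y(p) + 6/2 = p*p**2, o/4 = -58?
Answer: 13323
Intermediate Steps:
o = -232 (o = 4*(-58) = -232)
y(p) = -3 + p**3 (y(p) = -3 + p*p**2 = -3 + p**3)
k(Y) = Y*(-232 + Y)/4 (k(Y) = ((Y - 232)*(Y + Y))/8 = ((-232 + Y)*(2*Y))/8 = (2*Y*(-232 + Y))/8 = Y*(-232 + Y)/4)
4143 + k(y(7)) = 4143 + (-3 + 7**3)*(-232 + (-3 + 7**3))/4 = 4143 + (-3 + 343)*(-232 + (-3 + 343))/4 = 4143 + (1/4)*340*(-232 + 340) = 4143 + (1/4)*340*108 = 4143 + 9180 = 13323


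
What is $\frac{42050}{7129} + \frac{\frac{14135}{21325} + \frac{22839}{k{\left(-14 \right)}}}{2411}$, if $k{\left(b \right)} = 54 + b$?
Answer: $\frac{3598218639507}{586455208280} \approx 6.1355$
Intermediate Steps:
$\frac{42050}{7129} + \frac{\frac{14135}{21325} + \frac{22839}{k{\left(-14 \right)}}}{2411} = \frac{42050}{7129} + \frac{\frac{14135}{21325} + \frac{22839}{54 - 14}}{2411} = 42050 \cdot \frac{1}{7129} + \left(14135 \cdot \frac{1}{21325} + \frac{22839}{40}\right) \frac{1}{2411} = \frac{42050}{7129} + \left(\frac{2827}{4265} + 22839 \cdot \frac{1}{40}\right) \frac{1}{2411} = \frac{42050}{7129} + \left(\frac{2827}{4265} + \frac{22839}{40}\right) \frac{1}{2411} = \frac{42050}{7129} + \frac{19504283}{34120} \cdot \frac{1}{2411} = \frac{42050}{7129} + \frac{19504283}{82263320} = \frac{3598218639507}{586455208280}$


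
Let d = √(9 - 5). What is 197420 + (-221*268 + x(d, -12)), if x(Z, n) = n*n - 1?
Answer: 138335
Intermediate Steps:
d = 2 (d = √4 = 2)
x(Z, n) = -1 + n² (x(Z, n) = n² - 1 = -1 + n²)
197420 + (-221*268 + x(d, -12)) = 197420 + (-221*268 + (-1 + (-12)²)) = 197420 + (-59228 + (-1 + 144)) = 197420 + (-59228 + 143) = 197420 - 59085 = 138335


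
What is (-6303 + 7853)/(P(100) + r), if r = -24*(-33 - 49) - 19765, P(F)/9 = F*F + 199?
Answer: 775/36997 ≈ 0.020948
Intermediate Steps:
P(F) = 1791 + 9*F² (P(F) = 9*(F*F + 199) = 9*(F² + 199) = 9*(199 + F²) = 1791 + 9*F²)
r = -17797 (r = -24*(-82) - 19765 = 1968 - 19765 = -17797)
(-6303 + 7853)/(P(100) + r) = (-6303 + 7853)/((1791 + 9*100²) - 17797) = 1550/((1791 + 9*10000) - 17797) = 1550/((1791 + 90000) - 17797) = 1550/(91791 - 17797) = 1550/73994 = 1550*(1/73994) = 775/36997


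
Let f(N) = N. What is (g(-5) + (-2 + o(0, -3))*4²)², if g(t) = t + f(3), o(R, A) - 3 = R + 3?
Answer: 3844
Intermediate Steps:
o(R, A) = 6 + R (o(R, A) = 3 + (R + 3) = 3 + (3 + R) = 6 + R)
g(t) = 3 + t (g(t) = t + 3 = 3 + t)
(g(-5) + (-2 + o(0, -3))*4²)² = ((3 - 5) + (-2 + (6 + 0))*4²)² = (-2 + (-2 + 6)*16)² = (-2 + 4*16)² = (-2 + 64)² = 62² = 3844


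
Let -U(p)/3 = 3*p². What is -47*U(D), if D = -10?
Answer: 42300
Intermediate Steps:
U(p) = -9*p²
-47*U(D) = -(-423)*(-10)² = -(-423)*100 = -47*(-900) = 42300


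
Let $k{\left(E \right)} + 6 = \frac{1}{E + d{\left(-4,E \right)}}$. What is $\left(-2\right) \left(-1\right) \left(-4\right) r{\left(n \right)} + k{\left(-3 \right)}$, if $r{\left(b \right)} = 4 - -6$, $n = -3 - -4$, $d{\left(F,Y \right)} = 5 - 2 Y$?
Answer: $- \frac{687}{8} \approx -85.875$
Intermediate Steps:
$n = 1$ ($n = -3 + 4 = 1$)
$r{\left(b \right)} = 10$ ($r{\left(b \right)} = 4 + 6 = 10$)
$k{\left(E \right)} = -6 + \frac{1}{5 - E}$ ($k{\left(E \right)} = -6 + \frac{1}{E - \left(-5 + 2 E\right)} = -6 + \frac{1}{5 - E}$)
$\left(-2\right) \left(-1\right) \left(-4\right) r{\left(n \right)} + k{\left(-3 \right)} = \left(-2\right) \left(-1\right) \left(-4\right) 10 + \frac{-29 + 6 \left(-3\right)}{5 - -3} = 2 \left(-4\right) 10 + \frac{-29 - 18}{5 + 3} = \left(-8\right) 10 + \frac{1}{8} \left(-47\right) = -80 + \frac{1}{8} \left(-47\right) = -80 - \frac{47}{8} = - \frac{687}{8}$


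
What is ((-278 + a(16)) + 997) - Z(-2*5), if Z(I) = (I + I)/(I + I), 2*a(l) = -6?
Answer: 715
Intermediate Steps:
a(l) = -3 (a(l) = (½)*(-6) = -3)
Z(I) = 1 (Z(I) = (2*I)/((2*I)) = (2*I)*(1/(2*I)) = 1)
((-278 + a(16)) + 997) - Z(-2*5) = ((-278 - 3) + 997) - 1*1 = (-281 + 997) - 1 = 716 - 1 = 715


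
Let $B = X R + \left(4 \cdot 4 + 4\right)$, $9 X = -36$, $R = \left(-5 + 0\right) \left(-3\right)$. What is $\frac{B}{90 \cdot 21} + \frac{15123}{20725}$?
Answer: $\frac{2775347}{3917025} \approx 0.70853$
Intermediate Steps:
$R = 15$ ($R = \left(-5\right) \left(-3\right) = 15$)
$X = -4$ ($X = \frac{1}{9} \left(-36\right) = -4$)
$B = -40$ ($B = \left(-4\right) 15 + \left(4 \cdot 4 + 4\right) = -60 + \left(16 + 4\right) = -60 + 20 = -40$)
$\frac{B}{90 \cdot 21} + \frac{15123}{20725} = - \frac{40}{90 \cdot 21} + \frac{15123}{20725} = - \frac{40}{1890} + 15123 \cdot \frac{1}{20725} = \left(-40\right) \frac{1}{1890} + \frac{15123}{20725} = - \frac{4}{189} + \frac{15123}{20725} = \frac{2775347}{3917025}$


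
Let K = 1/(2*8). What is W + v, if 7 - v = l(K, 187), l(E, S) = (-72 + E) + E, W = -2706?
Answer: -21017/8 ≈ -2627.1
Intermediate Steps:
K = 1/16 ≈ 0.062500
l(E, S) = -72 + 2*E
v = 631/8 (v = 7 - (-72 + 2*(1/16)) = 7 - (-72 + ⅛) = 7 - 1*(-575/8) = 7 + 575/8 = 631/8 ≈ 78.875)
W + v = -2706 + 631/8 = -21017/8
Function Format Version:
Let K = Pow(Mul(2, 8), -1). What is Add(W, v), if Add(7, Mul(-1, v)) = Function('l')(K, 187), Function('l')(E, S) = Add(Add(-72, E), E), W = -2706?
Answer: Rational(-21017, 8) ≈ -2627.1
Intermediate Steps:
K = Rational(1, 16) (K = Pow(16, -1) = Rational(1, 16) ≈ 0.062500)
Function('l')(E, S) = Add(-72, Mul(2, E))
v = Rational(631, 8) (v = Add(7, Mul(-1, Add(-72, Mul(2, Rational(1, 16))))) = Add(7, Mul(-1, Add(-72, Rational(1, 8)))) = Add(7, Mul(-1, Rational(-575, 8))) = Add(7, Rational(575, 8)) = Rational(631, 8) ≈ 78.875)
Add(W, v) = Add(-2706, Rational(631, 8)) = Rational(-21017, 8)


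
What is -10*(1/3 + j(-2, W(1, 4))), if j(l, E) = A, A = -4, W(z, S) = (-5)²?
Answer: 110/3 ≈ 36.667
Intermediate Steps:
W(z, S) = 25
j(l, E) = -4
-10*(1/3 + j(-2, W(1, 4))) = -10*(1/3 - 4) = -10*(⅓ - 4) = -10*(-11/3) = 110/3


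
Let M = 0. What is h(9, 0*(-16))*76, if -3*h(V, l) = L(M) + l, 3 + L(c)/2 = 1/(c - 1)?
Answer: 608/3 ≈ 202.67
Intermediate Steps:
L(c) = -6 + 2/(-1 + c) (L(c) = -6 + 2/(c - 1) = -6 + 2/(-1 + c))
h(V, l) = 8/3 - l/3 (h(V, l) = -(2*(4 - 3*0)/(-1 + 0) + l)/3 = -(2*(4 + 0)/(-1) + l)/3 = -(2*(-1)*4 + l)/3 = -(-8 + l)/3 = 8/3 - l/3)
h(9, 0*(-16))*76 = (8/3 - 0*(-16))*76 = (8/3 - ⅓*0)*76 = (8/3 + 0)*76 = (8/3)*76 = 608/3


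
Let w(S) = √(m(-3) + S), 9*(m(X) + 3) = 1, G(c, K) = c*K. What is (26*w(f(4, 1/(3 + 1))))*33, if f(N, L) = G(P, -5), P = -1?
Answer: 286*√19 ≈ 1246.6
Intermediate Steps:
G(c, K) = K*c
m(X) = -26/9 (m(X) = -3 + (⅑)*1 = -3 + ⅑ = -26/9)
f(N, L) = 5 (f(N, L) = -5*(-1) = 5)
w(S) = √(-26/9 + S)
(26*w(f(4, 1/(3 + 1))))*33 = (26*(√(-26 + 9*5)/3))*33 = (26*(√(-26 + 45)/3))*33 = (26*(√19/3))*33 = (26*√19/3)*33 = 286*√19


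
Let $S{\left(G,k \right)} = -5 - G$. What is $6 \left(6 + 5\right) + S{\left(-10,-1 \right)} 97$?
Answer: $551$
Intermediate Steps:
$6 \left(6 + 5\right) + S{\left(-10,-1 \right)} 97 = 6 \left(6 + 5\right) + \left(-5 - -10\right) 97 = 6 \cdot 11 + \left(-5 + 10\right) 97 = 66 + 5 \cdot 97 = 66 + 485 = 551$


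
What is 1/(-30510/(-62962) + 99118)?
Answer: 31481/3120349013 ≈ 1.0089e-5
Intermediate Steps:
1/(-30510/(-62962) + 99118) = 1/(-30510*(-1/62962) + 99118) = 1/(15255/31481 + 99118) = 1/(3120349013/31481) = 31481/3120349013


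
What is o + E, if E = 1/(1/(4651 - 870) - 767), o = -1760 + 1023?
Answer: -2137322943/2900026 ≈ -737.00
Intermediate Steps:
o = -737
E = -3781/2900026 (E = 1/(1/3781 - 767) = 1/(-2900026/3781) = -3781/2900026 ≈ -0.0013038)
o + E = -737 - 3781/2900026 = -2137322943/2900026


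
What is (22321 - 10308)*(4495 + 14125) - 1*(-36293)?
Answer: 223718353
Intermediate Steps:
(22321 - 10308)*(4495 + 14125) - 1*(-36293) = 12013*18620 + 36293 = 223682060 + 36293 = 223718353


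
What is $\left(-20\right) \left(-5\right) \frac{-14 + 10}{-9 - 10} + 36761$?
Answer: $\frac{698859}{19} \approx 36782.0$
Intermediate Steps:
$\left(-20\right) \left(-5\right) \frac{-14 + 10}{-9 - 10} + 36761 = 100 \left(- \frac{4}{-19}\right) + 36761 = 100 \left(\left(-4\right) \left(- \frac{1}{19}\right)\right) + 36761 = 100 \cdot \frac{4}{19} + 36761 = \frac{400}{19} + 36761 = \frac{698859}{19}$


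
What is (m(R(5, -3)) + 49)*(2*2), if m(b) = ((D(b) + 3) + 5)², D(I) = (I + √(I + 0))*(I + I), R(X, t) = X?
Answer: 15652 + 4640*√5 ≈ 26027.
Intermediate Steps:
D(I) = 2*I*(I + √I) (D(I) = (I + √I)*(2*I) = 2*I*(I + √I))
m(b) = (8 + 2*b² + 2*b^(3/2))² (m(b) = (((2*b² + 2*b^(3/2)) + 3) + 5)² = ((3 + 2*b² + 2*b^(3/2)) + 5)² = (8 + 2*b² + 2*b^(3/2))²)
(m(R(5, -3)) + 49)*(2*2) = (4*(4 + 5² + 5^(3/2))² + 49)*(2*2) = (4*(4 + 25 + 5*√5)² + 49)*4 = (4*(29 + 5*√5)² + 49)*4 = (49 + 4*(29 + 5*√5)²)*4 = 196 + 16*(29 + 5*√5)²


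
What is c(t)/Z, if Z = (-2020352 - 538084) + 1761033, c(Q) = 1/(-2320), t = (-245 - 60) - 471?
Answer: 1/1849974960 ≈ 5.4055e-10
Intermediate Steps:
t = -776 (t = -305 - 471 = -776)
c(Q) = -1/2320
Z = -797403 (Z = -2558436 + 1761033 = -797403)
c(t)/Z = -1/2320/(-797403) = -1/2320*(-1/797403) = 1/1849974960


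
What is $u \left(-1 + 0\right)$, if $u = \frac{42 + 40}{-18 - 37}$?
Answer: $\frac{82}{55} \approx 1.4909$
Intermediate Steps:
$u = - \frac{82}{55}$ ($u = \frac{82}{-55} = 82 \left(- \frac{1}{55}\right) = - \frac{82}{55} \approx -1.4909$)
$u \left(-1 + 0\right) = - \frac{82 \left(-1 + 0\right)}{55} = \left(- \frac{82}{55}\right) \left(-1\right) = \frac{82}{55}$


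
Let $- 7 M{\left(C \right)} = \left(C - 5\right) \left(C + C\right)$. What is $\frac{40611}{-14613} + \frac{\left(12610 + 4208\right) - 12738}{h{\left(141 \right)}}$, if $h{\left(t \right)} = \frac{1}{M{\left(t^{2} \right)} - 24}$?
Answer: $- \frac{15706361681317159}{34097} \approx -4.6064 \cdot 10^{11}$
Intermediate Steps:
$M{\left(C \right)} = - \frac{2 C \left(-5 + C\right)}{7}$ ($M{\left(C \right)} = - \frac{\left(C - 5\right) \left(C + C\right)}{7} = - \frac{\left(-5 + C\right) 2 C}{7} = - \frac{2 C \left(-5 + C\right)}{7}$)
$h{\left(t \right)} = \frac{1}{-24 + \frac{2 t^{2} \left(5 - t^{2}\right)}{7}}$ ($h{\left(t \right)} = \frac{1}{\frac{2 t^{2} \left(5 - t^{2}\right)}{7} - 24} = \frac{1}{-24 + \frac{2 t^{2} \left(5 - t^{2}\right)}{7}}$)
$\frac{40611}{-14613} + \frac{\left(12610 + 4208\right) - 12738}{h{\left(141 \right)}} = \frac{40611}{-14613} + \frac{\left(12610 + 4208\right) - 12738}{\left(-7\right) \frac{1}{168 + 2 \cdot 141^{2} \left(-5 + 141^{2}\right)}} = 40611 \left(- \frac{1}{14613}\right) + \frac{16818 - 12738}{\left(-7\right) \frac{1}{168 + 2 \cdot 19881 \left(-5 + 19881\right)}} = - \frac{13537}{4871} + \frac{4080}{\left(-7\right) \frac{1}{168 + 2 \cdot 19881 \cdot 19876}} = - \frac{13537}{4871} + \frac{4080}{\left(-7\right) \frac{1}{168 + 790309512}} = - \frac{13537}{4871} + \frac{4080}{\left(-7\right) \frac{1}{790309680}} = - \frac{13537}{4871} + \frac{4080}{- \frac{7}{790309680}} = - \frac{13537}{4871} + 4080 \left(- \frac{790309680}{7}\right) = - \frac{13537}{4871} - \frac{3224463494400}{7} = - \frac{15706361681317159}{34097}$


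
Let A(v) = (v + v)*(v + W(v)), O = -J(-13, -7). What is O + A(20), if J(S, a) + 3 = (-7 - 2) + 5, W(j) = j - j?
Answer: 807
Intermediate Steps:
W(j) = 0
J(S, a) = -7 (J(S, a) = -3 + ((-7 - 2) + 5) = -3 + (-9 + 5) = -3 - 4 = -7)
O = 7 (O = -1*(-7) = 7)
A(v) = 2*v² (A(v) = (v + v)*(v + 0) = (2*v)*v = 2*v²)
O + A(20) = 7 + 2*20² = 7 + 2*400 = 7 + 800 = 807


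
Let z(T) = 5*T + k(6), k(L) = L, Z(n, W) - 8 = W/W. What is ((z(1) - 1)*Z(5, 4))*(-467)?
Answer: -42030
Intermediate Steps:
Z(n, W) = 9 (Z(n, W) = 8 + W/W = 8 + 1 = 9)
z(T) = 6 + 5*T (z(T) = 5*T + 6 = 6 + 5*T)
((z(1) - 1)*Z(5, 4))*(-467) = (((6 + 5*1) - 1)*9)*(-467) = (((6 + 5) - 1)*9)*(-467) = ((11 - 1)*9)*(-467) = (10*9)*(-467) = 90*(-467) = -42030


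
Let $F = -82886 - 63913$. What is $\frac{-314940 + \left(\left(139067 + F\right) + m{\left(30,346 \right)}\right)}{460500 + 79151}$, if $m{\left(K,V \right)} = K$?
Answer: $- \frac{322642}{539651} \approx -0.59787$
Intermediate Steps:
$F = -146799$ ($F = -82886 - 63913 = -146799$)
$\frac{-314940 + \left(\left(139067 + F\right) + m{\left(30,346 \right)}\right)}{460500 + 79151} = \frac{-314940 + \left(\left(139067 - 146799\right) + 30\right)}{460500 + 79151} = \frac{-314940 + \left(-7732 + 30\right)}{539651} = \left(-314940 - 7702\right) \frac{1}{539651} = \left(-322642\right) \frac{1}{539651} = - \frac{322642}{539651}$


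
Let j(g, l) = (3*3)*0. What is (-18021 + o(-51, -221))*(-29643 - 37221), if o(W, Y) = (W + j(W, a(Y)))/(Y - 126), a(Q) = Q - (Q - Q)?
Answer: 418116371904/347 ≈ 1.2049e+9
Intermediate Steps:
a(Q) = Q (a(Q) = Q - 1*0 = Q + 0 = Q)
j(g, l) = 0 (j(g, l) = 9*0 = 0)
o(W, Y) = W/(-126 + Y) (o(W, Y) = (W + 0)/(Y - 126) = W/(-126 + Y))
(-18021 + o(-51, -221))*(-29643 - 37221) = (-18021 - 51/(-126 - 221))*(-29643 - 37221) = (-18021 - 51/(-347))*(-66864) = (-18021 - 51*(-1/347))*(-66864) = (-18021 + 51/347)*(-66864) = -6253236/347*(-66864) = 418116371904/347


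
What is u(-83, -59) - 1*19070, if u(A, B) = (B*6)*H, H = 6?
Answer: -21194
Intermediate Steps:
u(A, B) = 36*B (u(A, B) = (B*6)*6 = (6*B)*6 = 36*B)
u(-83, -59) - 1*19070 = 36*(-59) - 1*19070 = -2124 - 19070 = -21194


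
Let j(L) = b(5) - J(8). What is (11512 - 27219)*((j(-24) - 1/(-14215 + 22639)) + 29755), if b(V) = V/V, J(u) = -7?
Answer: -3938114187277/8424 ≈ -4.6749e+8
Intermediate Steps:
b(V) = 1
j(L) = 8 (j(L) = 1 - 1*(-7) = 1 + 7 = 8)
(11512 - 27219)*((j(-24) - 1/(-14215 + 22639)) + 29755) = (11512 - 27219)*((8 - 1/(-14215 + 22639)) + 29755) = -15707*((8 - 1/8424) + 29755) = -15707*(67391/8424 + 29755) = -15707*250723511/8424 = -3938114187277/8424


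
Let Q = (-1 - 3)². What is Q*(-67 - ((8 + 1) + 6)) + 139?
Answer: -1173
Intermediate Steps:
Q = 16 (Q = (-4)² = 16)
Q*(-67 - ((8 + 1) + 6)) + 139 = 16*(-67 - ((8 + 1) + 6)) + 139 = 16*(-67 - (9 + 6)) + 139 = 16*(-67 - 1*15) + 139 = 16*(-67 - 15) + 139 = 16*(-82) + 139 = -1312 + 139 = -1173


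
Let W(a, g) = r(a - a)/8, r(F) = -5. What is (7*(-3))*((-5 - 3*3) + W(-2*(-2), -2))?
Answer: 2457/8 ≈ 307.13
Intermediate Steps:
W(a, g) = -5/8
(7*(-3))*((-5 - 3*3) + W(-2*(-2), -2)) = (7*(-3))*((-5 - 3*3) - 5/8) = -21*((-5 - 9) - 5/8) = -21*(-14 - 5/8) = -21*(-117/8) = 2457/8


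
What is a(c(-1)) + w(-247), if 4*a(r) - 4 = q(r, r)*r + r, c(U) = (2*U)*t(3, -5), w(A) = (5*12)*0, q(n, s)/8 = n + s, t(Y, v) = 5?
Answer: 797/2 ≈ 398.50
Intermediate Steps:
q(n, s) = 8*n + 8*s (q(n, s) = 8*(n + s) = 8*n + 8*s)
w(A) = 0 (w(A) = 60*0 = 0)
c(U) = 10*U (c(U) = (2*U)*5 = 10*U)
a(r) = 1 + 4*r² + r/4 (a(r) = 1 + ((8*r + 8*r)*r + r)/4 = 1 + ((16*r)*r + r)/4 = 1 + (16*r² + r)/4 = 1 + (r + 16*r²)/4 = 1 + (4*r² + r/4) = 1 + 4*r² + r/4)
a(c(-1)) + w(-247) = (1 + 4*(10*(-1))² + (10*(-1))/4) + 0 = (1 + 4*(-10)² + (¼)*(-10)) + 0 = (1 + 4*100 - 5/2) + 0 = (1 + 400 - 5/2) + 0 = 797/2 + 0 = 797/2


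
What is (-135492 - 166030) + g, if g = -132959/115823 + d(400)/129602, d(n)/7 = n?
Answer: -2263065609775365/7505446223 ≈ -3.0152e+5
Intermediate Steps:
d(n) = 7*n
g = -8453723959/7505446223 (g = -132959/115823 + (7*400)/129602 = -132959*1/115823 + 2800*(1/129602) = -132959/115823 + 1400/64801 = -8453723959/7505446223 ≈ -1.1263)
(-135492 - 166030) + g = (-135492 - 166030) - 8453723959/7505446223 = -301522 - 8453723959/7505446223 = -2263065609775365/7505446223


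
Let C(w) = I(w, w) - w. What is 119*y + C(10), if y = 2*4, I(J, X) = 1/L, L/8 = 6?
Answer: 45217/48 ≈ 942.02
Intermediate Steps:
L = 48 (L = 8*6 = 48)
I(J, X) = 1/48
y = 8
C(w) = 1/48 - w
119*y + C(10) = 119*8 + (1/48 - 1*10) = 952 + (1/48 - 10) = 952 - 479/48 = 45217/48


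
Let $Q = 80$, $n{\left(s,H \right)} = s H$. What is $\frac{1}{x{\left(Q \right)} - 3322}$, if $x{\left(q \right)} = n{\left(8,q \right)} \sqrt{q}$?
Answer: $\frac{1661}{10866158} + \frac{640 \sqrt{5}}{5433079} \approx 0.00041626$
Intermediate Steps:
$n{\left(s,H \right)} = H s$
$x{\left(q \right)} = 8 q^{\frac{3}{2}}$ ($x{\left(q \right)} = q 8 \sqrt{q} = 8 q \sqrt{q} = 8 q^{\frac{3}{2}}$)
$\frac{1}{x{\left(Q \right)} - 3322} = \frac{1}{8 \cdot 80^{\frac{3}{2}} - 3322} = \frac{1}{8 \cdot 320 \sqrt{5} - 3322} = \frac{1}{2560 \sqrt{5} - 3322} = \frac{1}{-3322 + 2560 \sqrt{5}}$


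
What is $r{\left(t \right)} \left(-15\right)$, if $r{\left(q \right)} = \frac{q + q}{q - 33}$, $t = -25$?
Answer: $- \frac{375}{29} \approx -12.931$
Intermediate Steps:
$r{\left(q \right)} = \frac{2 q}{-33 + q}$
$r{\left(t \right)} \left(-15\right) = 2 \left(-25\right) \frac{1}{-33 - 25} \left(-15\right) = 2 \left(-25\right) \frac{1}{-58} \left(-15\right) = 2 \left(-25\right) \left(- \frac{1}{58}\right) \left(-15\right) = \frac{25}{29} \left(-15\right) = - \frac{375}{29}$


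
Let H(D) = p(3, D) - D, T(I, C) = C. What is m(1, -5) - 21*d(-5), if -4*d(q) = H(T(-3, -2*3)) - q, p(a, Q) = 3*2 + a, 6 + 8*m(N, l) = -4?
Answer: 415/4 ≈ 103.75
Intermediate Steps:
m(N, l) = -5/4 (m(N, l) = -¾ + (⅛)*(-4) = -¾ - ½ = -5/4)
p(a, Q) = 6 + a
H(D) = 9 - D (H(D) = (6 + 3) - D = 9 - D)
d(q) = -15/4 + q/4 (d(q) = -((9 - (-2)*3) - q)/4 = -((9 - 1*(-6)) - q)/4 = -((9 + 6) - q)/4 = -(15 - q)/4 = -15/4 + q/4)
m(1, -5) - 21*d(-5) = -5/4 - 21*(-15/4 + (¼)*(-5)) = -5/4 - 21*(-15/4 - 5/4) = -5/4 - 21*(-5) = -5/4 + 105 = 415/4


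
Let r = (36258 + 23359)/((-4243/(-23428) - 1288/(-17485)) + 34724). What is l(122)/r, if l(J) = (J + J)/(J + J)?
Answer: 14224394416039/24421423223860 ≈ 0.58246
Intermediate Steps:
r = 24421423223860/14224394416039 (r = 59617/((-4243*(-1/23428) - 1288*(-1/17485)) + 34724) = 59617/((4243/23428 + 1288/17485) + 34724) = 59617/(104364119/409638580 + 34724) = 59617/(14224394416039/409638580) = 59617*(409638580/14224394416039) = 24421423223860/14224394416039 ≈ 1.7169)
l(J) = 1 (l(J) = (2*J)/((2*J)) = (2*J)*(1/(2*J)) = 1)
l(122)/r = 1/(24421423223860/14224394416039) = 1*(14224394416039/24421423223860) = 14224394416039/24421423223860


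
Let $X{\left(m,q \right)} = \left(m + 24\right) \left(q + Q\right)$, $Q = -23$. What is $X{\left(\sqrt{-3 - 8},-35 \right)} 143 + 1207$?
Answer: $-197849 - 8294 i \sqrt{11} \approx -1.9785 \cdot 10^{5} - 27508.0 i$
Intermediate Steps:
$X{\left(m,q \right)} = \left(-23 + q\right) \left(24 + m\right)$ ($X{\left(m,q \right)} = \left(m + 24\right) \left(q - 23\right) = \left(24 + m\right) \left(-23 + q\right) = \left(-23 + q\right) \left(24 + m\right)$)
$X{\left(\sqrt{-3 - 8},-35 \right)} 143 + 1207 = \left(-552 - 23 \sqrt{-3 - 8} + 24 \left(-35\right) + \sqrt{-3 - 8} \left(-35\right)\right) 143 + 1207 = \left(-552 - 23 \sqrt{-11} - 840 + \sqrt{-11} \left(-35\right)\right) 143 + 1207 = \left(-552 - 23 i \sqrt{11} - 840 + i \sqrt{11} \left(-35\right)\right) 143 + 1207 = \left(-552 - 23 i \sqrt{11} - 840 - 35 i \sqrt{11}\right) 143 + 1207 = \left(-1392 - 58 i \sqrt{11}\right) 143 + 1207 = \left(-199056 - 8294 i \sqrt{11}\right) + 1207 = -197849 - 8294 i \sqrt{11}$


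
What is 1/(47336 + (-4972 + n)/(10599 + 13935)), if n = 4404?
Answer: 12267/580670428 ≈ 2.1126e-5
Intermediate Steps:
1/(47336 + (-4972 + n)/(10599 + 13935)) = 1/(47336 + (-4972 + 4404)/(10599 + 13935)) = 1/(47336 - 568/24534) = 1/(47336 - 568*1/24534) = 1/(47336 - 284/12267) = 1/(580670428/12267) = 12267/580670428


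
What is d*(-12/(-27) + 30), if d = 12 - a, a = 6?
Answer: 548/3 ≈ 182.67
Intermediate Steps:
d = 6 (d = 12 - 1*6 = 12 - 6 = 6)
d*(-12/(-27) + 30) = 6*(-12/(-27) + 30) = 6*(-12*(-1/27) + 30) = 6*(4/9 + 30) = 6*(274/9) = 548/3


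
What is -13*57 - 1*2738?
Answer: -3479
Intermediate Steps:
-13*57 - 1*2738 = -741 - 2738 = -3479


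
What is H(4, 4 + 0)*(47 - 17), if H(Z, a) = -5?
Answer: -150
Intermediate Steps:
H(4, 4 + 0)*(47 - 17) = -5*(47 - 17) = -5*30 = -150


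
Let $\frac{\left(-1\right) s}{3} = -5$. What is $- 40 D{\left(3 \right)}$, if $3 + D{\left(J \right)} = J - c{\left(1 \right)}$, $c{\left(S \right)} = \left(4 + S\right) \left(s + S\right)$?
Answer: $3200$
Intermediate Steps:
$s = 15$ ($s = \left(-3\right) \left(-5\right) = 15$)
$c{\left(S \right)} = \left(4 + S\right) \left(15 + S\right)$
$D{\left(J \right)} = -83 + J$ ($D{\left(J \right)} = -3 - \left(61 + 19 - J\right) = -3 + \left(J - \left(60 + 1 + 19\right)\right) = -3 + \left(J - 80\right) = -3 + \left(-80 + J\right) = -83 + J$)
$- 40 D{\left(3 \right)} = - 40 \left(-83 + 3\right) = \left(-40\right) \left(-80\right) = 3200$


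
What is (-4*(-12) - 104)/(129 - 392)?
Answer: 56/263 ≈ 0.21293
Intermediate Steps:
(-4*(-12) - 104)/(129 - 392) = (48 - 104)/(-263) = -56*(-1/263) = 56/263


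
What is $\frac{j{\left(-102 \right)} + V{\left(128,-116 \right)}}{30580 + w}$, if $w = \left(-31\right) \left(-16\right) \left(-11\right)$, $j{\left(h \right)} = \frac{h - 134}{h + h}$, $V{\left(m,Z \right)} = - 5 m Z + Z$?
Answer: $\frac{3780383}{1281324} \approx 2.9504$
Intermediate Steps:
$V{\left(m,Z \right)} = Z - 5 Z m$ ($V{\left(m,Z \right)} = - 5 Z m + Z = Z - 5 Z m$)
$j{\left(h \right)} = \frac{-134 + h}{2 h}$
$w = -5456$ ($w = 496 \left(-11\right) = -5456$)
$\frac{j{\left(-102 \right)} + V{\left(128,-116 \right)}}{30580 + w} = \frac{\frac{-134 - 102}{2 \left(-102\right)} - 116 \left(1 - 640\right)}{30580 - 5456} = \frac{\frac{1}{2} \left(- \frac{1}{102}\right) \left(-236\right) - 116 \left(1 - 640\right)}{25124} = \left(\frac{59}{51} - -74124\right) \frac{1}{25124} = \left(\frac{59}{51} + 74124\right) \frac{1}{25124} = \frac{3780383}{51} \cdot \frac{1}{25124} = \frac{3780383}{1281324}$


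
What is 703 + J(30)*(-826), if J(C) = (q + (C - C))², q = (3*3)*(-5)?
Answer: -1671947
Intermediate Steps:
q = -45 (q = 9*(-5) = -45)
J(C) = 2025 (J(C) = (-45 + (C - C))² = (-45 + 0)² = (-45)² = 2025)
703 + J(30)*(-826) = 703 + 2025*(-826) = 703 - 1672650 = -1671947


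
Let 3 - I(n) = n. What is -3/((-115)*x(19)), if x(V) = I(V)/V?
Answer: -57/1840 ≈ -0.030978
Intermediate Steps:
I(n) = 3 - n
x(V) = (3 - V)/V
-3/((-115)*x(19)) = -3/((-115)*((3 - 1*19)/19)) = -(-3)/(115*((3 - 19)/19)) = -(-3)/(115*((1/19)*(-16))) = -(-3)/(115*(-16/19)) = -(-3)*(-19)/(115*16) = -3*19/1840 = -57/1840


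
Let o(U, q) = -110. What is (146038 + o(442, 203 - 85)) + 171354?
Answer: 317282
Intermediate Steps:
(146038 + o(442, 203 - 85)) + 171354 = (146038 - 110) + 171354 = 145928 + 171354 = 317282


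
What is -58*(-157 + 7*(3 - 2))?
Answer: 8700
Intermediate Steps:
-58*(-157 + 7*(3 - 2)) = -58*(-157 + 7*1) = -58*(-157 + 7) = -58*(-150) = 8700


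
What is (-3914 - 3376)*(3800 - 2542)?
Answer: -9170820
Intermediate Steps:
(-3914 - 3376)*(3800 - 2542) = -7290*1258 = -9170820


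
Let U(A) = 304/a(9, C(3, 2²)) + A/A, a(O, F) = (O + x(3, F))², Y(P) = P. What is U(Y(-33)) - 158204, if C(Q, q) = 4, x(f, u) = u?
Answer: -26736003/169 ≈ -1.5820e+5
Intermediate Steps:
a(O, F) = (F + O)² (a(O, F) = (O + F)² = (F + O)²)
U(A) = 473/169 (U(A) = 304/((4 + 9)²) + A/A = 304/(13²) + 1 = 304/169 + 1 = 473/169)
U(Y(-33)) - 158204 = 473/169 - 158204 = -26736003/169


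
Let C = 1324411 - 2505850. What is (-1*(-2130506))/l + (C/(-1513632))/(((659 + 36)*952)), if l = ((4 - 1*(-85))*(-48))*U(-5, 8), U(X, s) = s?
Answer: -793771574829107/12733096200960 ≈ -62.339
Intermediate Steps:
C = -1181439
l = -34176 (l = ((4 - 1*(-85))*(-48))*8 = ((4 + 85)*(-48))*8 = (89*(-48))*8 = -4272*8 = -34176)
(-1*(-2130506))/l + (C/(-1513632))/(((659 + 36)*952)) = -1*(-2130506)/(-34176) + (-1181439/(-1513632))/(((659 + 36)*952)) = 2130506*(-1/34176) + (-1181439*(-1/1513632))/((695*952)) = -1065253/17088 + (393813/504544)/661640 = -1065253/17088 + (393813/504544)*(1/661640) = -1065253/17088 + 56259/47689498880 = -793771574829107/12733096200960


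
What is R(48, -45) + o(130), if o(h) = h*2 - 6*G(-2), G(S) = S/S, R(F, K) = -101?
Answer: 153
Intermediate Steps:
G(S) = 1
o(h) = -6 + 2*h (o(h) = h*2 - 6*1 = 2*h - 6 = -6 + 2*h)
R(48, -45) + o(130) = -101 + (-6 + 2*130) = -101 + (-6 + 260) = -101 + 254 = 153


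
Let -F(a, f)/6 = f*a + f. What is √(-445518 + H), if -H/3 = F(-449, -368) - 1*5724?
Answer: 3*√282134 ≈ 1593.5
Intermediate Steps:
F(a, f) = -6*f - 6*a*f (F(a, f) = -6*(f*a + f) = -6*(a*f + f) = -6*(f + a*f) = -6*f - 6*a*f)
H = 2984724 (H = -3*(-6*(-368)*(1 - 449) - 1*5724) = -3*(-6*(-368)*(-448) - 5724) = -3*(-989184 - 5724) = -3*(-994908) = 2984724)
√(-445518 + H) = √(-445518 + 2984724) = √2539206 = 3*√282134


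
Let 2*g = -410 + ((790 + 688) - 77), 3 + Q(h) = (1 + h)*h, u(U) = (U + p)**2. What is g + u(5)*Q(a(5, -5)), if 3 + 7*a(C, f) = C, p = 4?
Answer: 27661/98 ≈ 282.25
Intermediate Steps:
a(C, f) = -3/7 + C/7
u(U) = (4 + U)**2 (u(U) = (U + 4)**2 = (4 + U)**2)
Q(h) = -3 + h*(1 + h) (Q(h) = -3 + (1 + h)*h = -3 + h*(1 + h))
g = 991/2 (g = (-410 + ((790 + 688) - 77))/2 = (-410 + (1478 - 77))/2 = (-410 + 1401)/2 = (1/2)*991 = 991/2 ≈ 495.50)
g + u(5)*Q(a(5, -5)) = 991/2 + (4 + 5)**2*(-3 + (-3/7 + (1/7)*5) + (-3/7 + (1/7)*5)**2) = 991/2 + 9**2*(-3 + (-3/7 + 5/7) + (-3/7 + 5/7)**2) = 991/2 + 81*(-3 + 2/7 + (2/7)**2) = 991/2 + 81*(-3 + 2/7 + 4/49) = 991/2 + 81*(-129/49) = 991/2 - 10449/49 = 27661/98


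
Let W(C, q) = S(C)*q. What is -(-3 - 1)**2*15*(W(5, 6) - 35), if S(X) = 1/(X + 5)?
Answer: 8256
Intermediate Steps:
S(X) = 1/(5 + X)
W(C, q) = q/(5 + C)
-(-3 - 1)**2*15*(W(5, 6) - 35) = -(-3 - 1)**2*15*(6/(5 + 5) - 35) = -(-4)**2*15*(6/10 - 35) = -16*15*(6*(1/10) - 35) = -240*(3/5 - 35) = -240*(-172)/5 = -1*(-8256) = 8256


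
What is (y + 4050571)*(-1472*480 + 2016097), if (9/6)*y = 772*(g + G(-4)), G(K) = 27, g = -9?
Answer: 5316504146395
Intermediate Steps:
y = 9264 (y = 2*(772*(-9 + 27))/3 = 2*(772*18)/3 = (⅔)*13896 = 9264)
(y + 4050571)*(-1472*480 + 2016097) = (9264 + 4050571)*(-1472*480 + 2016097) = 4059835*(-706560 + 2016097) = 4059835*1309537 = 5316504146395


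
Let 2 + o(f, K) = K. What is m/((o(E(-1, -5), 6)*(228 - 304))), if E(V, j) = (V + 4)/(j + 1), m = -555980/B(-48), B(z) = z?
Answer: -138995/3648 ≈ -38.102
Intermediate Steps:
m = 138995/12 (m = -555980/(-48) = -555980*(-1/48) = 138995/12 ≈ 11583.)
E(V, j) = (4 + V)/(1 + j)
o(f, K) = -2 + K
m/((o(E(-1, -5), 6)*(228 - 304))) = 138995/(12*(((-2 + 6)*(228 - 304)))) = 138995/(12*((4*(-76)))) = (138995/12)/(-304) = (138995/12)*(-1/304) = -138995/3648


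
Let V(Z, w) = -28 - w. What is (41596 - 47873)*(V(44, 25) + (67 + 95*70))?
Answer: -41829928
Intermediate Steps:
(41596 - 47873)*(V(44, 25) + (67 + 95*70)) = (41596 - 47873)*((-28 - 1*25) + (67 + 95*70)) = -6277*((-28 - 25) + (67 + 6650)) = -6277*(-53 + 6717) = -6277*6664 = -41829928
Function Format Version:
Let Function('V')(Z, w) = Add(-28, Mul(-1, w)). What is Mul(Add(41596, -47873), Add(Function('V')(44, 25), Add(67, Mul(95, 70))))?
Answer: -41829928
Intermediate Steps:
Mul(Add(41596, -47873), Add(Function('V')(44, 25), Add(67, Mul(95, 70)))) = Mul(Add(41596, -47873), Add(Add(-28, Mul(-1, 25)), Add(67, Mul(95, 70)))) = Mul(-6277, Add(Add(-28, -25), Add(67, 6650))) = Mul(-6277, Add(-53, 6717)) = Mul(-6277, 6664) = -41829928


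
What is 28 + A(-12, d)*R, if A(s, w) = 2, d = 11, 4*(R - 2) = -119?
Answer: -55/2 ≈ -27.500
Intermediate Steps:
R = -111/4 (R = 2 + (¼)*(-119) = 2 - 119/4 = -111/4 ≈ -27.750)
28 + A(-12, d)*R = 28 + 2*(-111/4) = 28 - 111/2 = -55/2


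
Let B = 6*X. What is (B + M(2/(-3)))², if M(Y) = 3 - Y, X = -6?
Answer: 9409/9 ≈ 1045.4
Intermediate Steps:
B = -36 (B = 6*(-6) = -36)
(B + M(2/(-3)))² = (-36 + (3 - 2/(-3)))² = (-36 + (3 - 2*(-1)/3))² = (-36 + (3 - 1*(-⅔)))² = (-36 + (3 + ⅔))² = (-36 + 11/3)² = (-97/3)² = 9409/9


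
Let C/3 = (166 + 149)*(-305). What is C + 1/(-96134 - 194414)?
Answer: -83743197301/290548 ≈ -2.8823e+5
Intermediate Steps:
C = -288225 (C = 3*((166 + 149)*(-305)) = 3*(315*(-305)) = 3*(-96075) = -288225)
C + 1/(-96134 - 194414) = -288225 + 1/(-96134 - 194414) = -288225 + 1/(-290548) = -288225 - 1/290548 = -83743197301/290548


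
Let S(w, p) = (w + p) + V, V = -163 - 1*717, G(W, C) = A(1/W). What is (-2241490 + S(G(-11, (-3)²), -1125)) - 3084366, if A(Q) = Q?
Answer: -58606472/11 ≈ -5.3279e+6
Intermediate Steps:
G(W, C) = 1/W
V = -880 (V = -163 - 717 = -880)
S(w, p) = -880 + p + w (S(w, p) = (w + p) - 880 = (p + w) - 880 = -880 + p + w)
(-2241490 + S(G(-11, (-3)²), -1125)) - 3084366 = (-2241490 + (-880 - 1125 + 1/(-11))) - 3084366 = (-2241490 + (-880 - 1125 - 1/11)) - 3084366 = (-2241490 - 22056/11) - 3084366 = -24678446/11 - 3084366 = -58606472/11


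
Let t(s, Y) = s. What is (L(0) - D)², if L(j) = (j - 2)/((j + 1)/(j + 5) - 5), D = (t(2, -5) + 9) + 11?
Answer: 67081/144 ≈ 465.84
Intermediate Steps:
D = 22 (D = (2 + 9) + 11 = 11 + 11 = 22)
L(j) = (-2 + j)/(-5 + (1 + j)/(5 + j)) (L(j) = (-2 + j)/((1 + j)/(5 + j) - 5) = (-2 + j)/(-5 + (1 + j)/(5 + j)))
(L(0) - D)² = ((10 - 1*0² - 3*0)/(4*(6 + 0)) - 1*22)² = ((¼)*(10 - 1*0 + 0)/6 - 22)² = ((¼)*(⅙)*(10 + 0 + 0) - 22)² = ((¼)*(⅙)*10 - 22)² = (5/12 - 22)² = (-259/12)² = 67081/144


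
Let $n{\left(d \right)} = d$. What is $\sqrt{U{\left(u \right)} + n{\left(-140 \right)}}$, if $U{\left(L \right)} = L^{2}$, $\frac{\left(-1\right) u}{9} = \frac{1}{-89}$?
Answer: $\frac{i \sqrt{1108859}}{89} \approx 11.832 i$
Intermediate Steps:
$u = \frac{9}{89}$ ($u = - \frac{9}{-89} = \left(-9\right) \left(- \frac{1}{89}\right) = \frac{9}{89} \approx 0.10112$)
$\sqrt{U{\left(u \right)} + n{\left(-140 \right)}} = \sqrt{\left(\frac{9}{89}\right)^{2} - 140} = \sqrt{\frac{81}{7921} - 140} = \sqrt{- \frac{1108859}{7921}} = \frac{i \sqrt{1108859}}{89}$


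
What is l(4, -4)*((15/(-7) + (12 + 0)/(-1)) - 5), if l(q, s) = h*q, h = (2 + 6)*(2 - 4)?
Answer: 8576/7 ≈ 1225.1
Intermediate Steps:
h = -16 (h = 8*(-2) = -16)
l(q, s) = -16*q
l(4, -4)*((15/(-7) + (12 + 0)/(-1)) - 5) = (-16*4)*((15/(-7) + (12 + 0)/(-1)) - 5) = -64*((15*(-⅐) + 12*(-1)) - 5) = -64*((-15/7 - 12) - 5) = -64*(-99/7 - 5) = -64*(-134/7) = 8576/7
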